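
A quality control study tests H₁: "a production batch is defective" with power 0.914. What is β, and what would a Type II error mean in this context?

β = 1 - power = 1 - 0.914 = 0.086. A Type II error is failing to reject H₀ when H₀ is false (false negative) — here, failing to conclude that a production batch is defective when in fact it is true. Consequence: shipping a defective batch — faulty products reach customers.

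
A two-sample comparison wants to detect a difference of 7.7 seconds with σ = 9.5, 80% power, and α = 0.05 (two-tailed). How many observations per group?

n per group = 2(z_α/2 + z_β)²σ²/d² = 2×(1.96 + 0.84)²×9.5²/7.7² = 23.9 → n = 24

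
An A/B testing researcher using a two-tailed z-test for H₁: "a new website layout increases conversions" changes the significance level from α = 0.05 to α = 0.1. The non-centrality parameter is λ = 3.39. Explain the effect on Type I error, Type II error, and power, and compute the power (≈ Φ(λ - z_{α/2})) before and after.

Increasing α from 0.05 to 0.1:
• Type I error rate increases (α is the Type I rate by definition).
• Critical value moves from z_{α/2} = 1.96 to 1.645, so power = Φ(λ - z_{α/2}) goes from Φ(3.39 - 1.96) = 0.924 to Φ(3.39 - 1.645) = 0.96.
• Type II error rate β = 1 - power therefore decreases (0.076 → 0.04).
Appropriate when false negatives are costly — here, discarding a layout that would have improved conversions — lost revenue.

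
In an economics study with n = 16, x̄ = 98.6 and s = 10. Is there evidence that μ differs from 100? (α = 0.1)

t = (x̄ - μ₀)/(s/√n) = (98.6 - 100)/(10/√16) = -0.56. df = 15, critical t = ±1.753. Fail to reject H₀.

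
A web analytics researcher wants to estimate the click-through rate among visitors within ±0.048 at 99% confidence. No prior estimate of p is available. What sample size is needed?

Conservative approach: use p = 0.5 (maximizes p(1-p) = 0.25). n = z²(0.25)/E² = 2.576²×0.25/0.048² = 720.03 → n = 721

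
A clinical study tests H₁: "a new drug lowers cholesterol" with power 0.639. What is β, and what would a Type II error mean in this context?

β = 1 - power = 1 - 0.639 = 0.361. A Type II error is failing to reject H₀ when H₀ is false (false negative) — here, failing to conclude that a new drug lowers cholesterol when in fact it is true. Consequence: shelving an effective drug — patients miss out on a treatment that would have helped.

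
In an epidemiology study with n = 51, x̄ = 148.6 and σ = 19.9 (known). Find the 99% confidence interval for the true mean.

CI = x̄ ± z*(σ/√n) = 148.6 ± 2.576(19.9/√51) = 148.6 ± 7.18 = (141.42, 155.78)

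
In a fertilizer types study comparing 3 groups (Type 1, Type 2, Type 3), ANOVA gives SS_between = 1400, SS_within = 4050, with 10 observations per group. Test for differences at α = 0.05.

df_between = 2, df_within = 27. F = MS_between/MS_within = 700.0/150.0 = 4.667. F_crit ≈ 3.354. Reject H₀. At least one mean differs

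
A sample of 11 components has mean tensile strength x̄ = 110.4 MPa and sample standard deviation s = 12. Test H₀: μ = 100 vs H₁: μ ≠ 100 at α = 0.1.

t = (x̄ - μ₀)/(s/√n) = (110.4 - 100)/(12/√11) = 2.874. df = 10, critical t = ±1.812. Reject H₀.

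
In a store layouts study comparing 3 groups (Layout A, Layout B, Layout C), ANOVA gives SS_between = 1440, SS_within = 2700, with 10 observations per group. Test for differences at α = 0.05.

df_between = 2, df_within = 27. F = MS_between/MS_within = 720.0/100.0 = 7.2. F_crit ≈ 3.354. Reject H₀. At least one mean differs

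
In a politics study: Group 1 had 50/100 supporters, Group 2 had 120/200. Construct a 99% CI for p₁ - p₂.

p̂₁ = 0.5, p̂₂ = 0.6. Difference = -0.1. CI = (-0.257, 0.057)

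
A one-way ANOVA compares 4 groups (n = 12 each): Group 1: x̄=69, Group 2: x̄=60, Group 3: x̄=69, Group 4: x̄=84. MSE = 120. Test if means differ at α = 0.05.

Grand mean = 70.5. SS_between = 3564.0, MS_between = 1188.0. F = 9.9, F_crit ≈ 2.816. Reject H₀.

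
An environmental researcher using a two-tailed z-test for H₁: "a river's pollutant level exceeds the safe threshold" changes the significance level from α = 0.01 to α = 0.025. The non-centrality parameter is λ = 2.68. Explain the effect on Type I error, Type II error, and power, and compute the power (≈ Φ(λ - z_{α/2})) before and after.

Increasing α from 0.01 to 0.025:
• Type I error rate increases (α is the Type I rate by definition).
• Critical value moves from z_{α/2} = 2.576 to 2.241, so power = Φ(λ - z_{α/2}) goes from Φ(2.68 - 2.576) = 0.541 to Φ(2.68 - 2.241) = 0.67.
• Type II error rate β = 1 - power therefore decreases (0.459 → 0.33).
Appropriate when false negatives are costly — here, allowing unsafe pollution to continue.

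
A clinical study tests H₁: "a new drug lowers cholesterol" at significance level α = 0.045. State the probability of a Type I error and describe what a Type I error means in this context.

P(Type I error) = α = 0.045. A Type I error is rejecting H₀ when H₀ is actually true (false positive) — here, concluding that a new drug lowers cholesterol when in fact this is not the case. Consequence: approving an ineffective drug — patients take a useless medication and may skip effective alternatives.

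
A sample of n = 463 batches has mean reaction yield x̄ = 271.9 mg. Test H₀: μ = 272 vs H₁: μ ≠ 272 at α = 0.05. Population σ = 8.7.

z = (x̄ - μ₀)/(σ/√n) = (271.9 - 272)/(8.7/√463) = -0.247. Critical value: ±1.96. Since |-0.247| ≤ 1.96, Fail to reject H₀.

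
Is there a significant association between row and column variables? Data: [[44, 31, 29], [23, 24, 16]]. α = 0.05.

χ² = 1.237. df = 2, critical = 5.991. Fail to reject H₀. No evidence of dependence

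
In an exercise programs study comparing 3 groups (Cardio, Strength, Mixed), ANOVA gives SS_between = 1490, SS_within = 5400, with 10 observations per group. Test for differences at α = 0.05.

df_between = 2, df_within = 27. F = MS_between/MS_within = 745.0/200.0 = 3.725. F_crit ≈ 3.354. Reject H₀. At least one mean differs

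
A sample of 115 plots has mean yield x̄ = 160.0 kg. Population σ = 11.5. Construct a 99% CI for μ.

CI = x̄ ± z*(σ/√n) = 160.0 ± 2.576(11.5/√115) = 160.0 ± 2.76 = (157.24, 162.76)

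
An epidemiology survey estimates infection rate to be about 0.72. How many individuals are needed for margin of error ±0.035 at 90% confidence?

n = z²p(1-p)/E² = 1.645²×0.72×0.28/0.035² = 445.3 → n = 446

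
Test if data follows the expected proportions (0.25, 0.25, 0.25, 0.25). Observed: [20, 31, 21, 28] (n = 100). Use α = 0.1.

Expected: [25.0, 25.0, 25.0, 25.0]. χ² = 3.44. df = 3, critical = 6.251. Fail to reject H₀.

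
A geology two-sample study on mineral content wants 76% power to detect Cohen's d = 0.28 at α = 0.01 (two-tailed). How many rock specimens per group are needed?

z_{α/2} = 2.576, z_β = Φ⁻¹(0.76) = 0.706. For small effect (d = 0.28): n per group = 2(z_{α/2} + z_β)²/d² = 2(2.576 + 0.706)²/0.28² = 274.8 → 275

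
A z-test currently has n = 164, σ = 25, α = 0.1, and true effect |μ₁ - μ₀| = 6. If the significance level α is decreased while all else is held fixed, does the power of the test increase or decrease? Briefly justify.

Power decreases: a smaller α raises the critical value, so less of the H₁ sampling distribution falls in the rejection region.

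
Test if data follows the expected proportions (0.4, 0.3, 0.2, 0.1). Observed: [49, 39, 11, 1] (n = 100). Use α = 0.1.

Expected: [40.0, 30.0, 20.0, 10.0]. χ² = 16.875. df = 3, critical = 6.251. Reject H₀.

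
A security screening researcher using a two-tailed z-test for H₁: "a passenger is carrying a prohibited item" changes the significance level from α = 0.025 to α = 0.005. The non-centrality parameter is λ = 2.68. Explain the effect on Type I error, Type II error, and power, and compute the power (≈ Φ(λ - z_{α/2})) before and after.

Decreasing α from 0.025 to 0.005:
• Type I error rate decreases (α is the Type I rate by definition).
• Critical value moves from z_{α/2} = 2.241 to 2.807, so power = Φ(λ - z_{α/2}) goes from Φ(2.68 - 2.241) = 0.67 to Φ(2.68 - 2.807) = 0.449.
• Type II error rate β = 1 - power therefore increases (0.33 → 0.551).
Appropriate when false positives are costly — here, detaining an innocent passenger — delay and inconvenience.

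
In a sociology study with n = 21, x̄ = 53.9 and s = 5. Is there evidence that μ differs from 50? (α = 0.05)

t = (x̄ - μ₀)/(s/√n) = (53.9 - 50)/(5/√21) = 3.574. df = 20, critical t = ±2.086. Reject H₀.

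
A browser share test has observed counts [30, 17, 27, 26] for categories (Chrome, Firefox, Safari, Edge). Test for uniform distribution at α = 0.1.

Expected = 25 each. χ² = Σ(O-E)²/E = 3.76. df = 3, critical value = 6.251. Fail to reject H₀.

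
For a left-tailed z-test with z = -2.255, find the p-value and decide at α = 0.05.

p = P(Z < -2.255) = Φ(-2.255) ≈ 0.0121. Since p < 0.05, reject H₀ (significant) at α = 0.05.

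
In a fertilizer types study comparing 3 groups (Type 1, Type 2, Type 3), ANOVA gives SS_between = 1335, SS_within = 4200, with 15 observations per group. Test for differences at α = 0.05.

df_between = 2, df_within = 42. F = MS_between/MS_within = 667.5/100.0 = 6.675. F_crit ≈ 3.22. Reject H₀. At least one mean differs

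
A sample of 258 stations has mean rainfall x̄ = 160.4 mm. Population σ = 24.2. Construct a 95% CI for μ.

CI = x̄ ± z*(σ/√n) = 160.4 ± 1.96(24.2/√258) = 160.4 ± 2.95 = (157.45, 163.35)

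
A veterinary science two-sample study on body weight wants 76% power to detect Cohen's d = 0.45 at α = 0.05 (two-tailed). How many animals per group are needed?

z_{α/2} = 1.96, z_β = Φ⁻¹(0.76) = 0.706. For small effect (d = 0.45): n per group = 2(z_{α/2} + z_β)²/d² = 2(1.96 + 0.706)²/0.45² = 70.2 → 71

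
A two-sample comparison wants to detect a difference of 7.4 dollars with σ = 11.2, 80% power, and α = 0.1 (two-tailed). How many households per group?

n per group = 2(z_α/2 + z_β)²σ²/d² = 2×(1.645 + 0.84)²×11.2²/7.4² = 28.3 → n = 29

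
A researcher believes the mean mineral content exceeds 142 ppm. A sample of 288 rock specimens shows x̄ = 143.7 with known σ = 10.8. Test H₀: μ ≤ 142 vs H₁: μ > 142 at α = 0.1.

z = 2.671. Critical value: 1.28. Reject H₀.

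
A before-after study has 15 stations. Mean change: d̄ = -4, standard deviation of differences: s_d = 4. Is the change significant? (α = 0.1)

t = d̄/(s_d/√n) = -4/(4/√15) = -3.873. df = 14, critical t = ±1.761. Reject H₀.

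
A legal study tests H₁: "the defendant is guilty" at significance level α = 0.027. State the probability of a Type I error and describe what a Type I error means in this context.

P(Type I error) = α = 0.027. A Type I error is rejecting H₀ when H₀ is actually true (false positive) — here, concluding that the defendant is guilty when in fact this is not the case. Consequence: convicting an innocent person.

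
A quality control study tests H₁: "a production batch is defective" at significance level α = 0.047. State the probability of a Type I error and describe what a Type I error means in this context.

P(Type I error) = α = 0.047. A Type I error is rejecting H₀ when H₀ is actually true (false positive) — here, concluding that a production batch is defective when in fact this is not the case. Consequence: scrapping a good batch — wasted material and cost for no reason.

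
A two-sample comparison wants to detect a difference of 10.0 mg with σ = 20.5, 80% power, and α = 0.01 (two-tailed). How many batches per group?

n per group = 2(z_α/2 + z_β)²σ²/d² = 2×(2.576 + 0.84)²×20.5²/10.0² = 98.1 → n = 99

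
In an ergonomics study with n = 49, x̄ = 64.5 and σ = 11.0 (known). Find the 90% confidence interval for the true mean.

CI = x̄ ± z*(σ/√n) = 64.5 ± 1.645(11.0/√49) = 64.5 ± 2.58 = (61.91, 67.08)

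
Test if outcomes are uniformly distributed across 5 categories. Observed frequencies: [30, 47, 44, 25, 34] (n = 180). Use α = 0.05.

Expected = 36 each. χ² = Σ(O-E)²/E = 9.611. df = 4, critical value = 9.488. Reject H₀.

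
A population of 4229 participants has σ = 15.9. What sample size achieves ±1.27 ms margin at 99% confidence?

Without FPC: n₀ = (2.576×15.9/1.27)² = 1040.108. With FPC: n = n₀N/(n₀+N-1) = 835.0 → n = 835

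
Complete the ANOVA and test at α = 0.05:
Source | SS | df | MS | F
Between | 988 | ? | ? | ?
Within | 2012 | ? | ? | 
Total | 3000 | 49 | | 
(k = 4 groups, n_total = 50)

df_between = 3, df_within = 46. MS_between = 329.33, MS_within = 43.74. F = 7.529, F_crit ≈ 2.807. Reject H₀.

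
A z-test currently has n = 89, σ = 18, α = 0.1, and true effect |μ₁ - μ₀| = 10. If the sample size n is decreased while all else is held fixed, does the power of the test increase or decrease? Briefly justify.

Power decreases: a smaller n inflates the standard error σ/√n, pulling the sampling distribution under H₁ back toward the critical value.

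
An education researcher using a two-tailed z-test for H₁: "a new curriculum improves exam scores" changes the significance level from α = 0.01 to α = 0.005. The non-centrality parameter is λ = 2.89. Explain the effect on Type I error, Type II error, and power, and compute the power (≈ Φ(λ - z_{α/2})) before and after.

Decreasing α from 0.01 to 0.005:
• Type I error rate decreases (α is the Type I rate by definition).
• Critical value moves from z_{α/2} = 2.576 to 2.807, so power = Φ(λ - z_{α/2}) goes from Φ(2.89 - 2.576) = 0.623 to Φ(2.89 - 2.807) = 0.533.
• Type II error rate β = 1 - power therefore increases (0.377 → 0.467).
Appropriate when false positives are costly — here, adopting a curriculum that gives no real benefit — disruption for nothing.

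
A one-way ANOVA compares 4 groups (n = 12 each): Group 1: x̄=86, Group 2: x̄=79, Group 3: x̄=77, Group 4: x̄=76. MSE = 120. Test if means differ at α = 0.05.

Grand mean = 79.5. SS_between = 732.0, MS_between = 244.0. F = 2.033, F_crit ≈ 2.816. Fail to reject H₀.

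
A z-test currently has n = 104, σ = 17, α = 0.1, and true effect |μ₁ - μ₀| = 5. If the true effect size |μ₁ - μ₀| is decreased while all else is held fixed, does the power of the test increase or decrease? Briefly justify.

Power decreases: a smaller true effect decreases the non-centrality λ = |μ₁ - μ₀|/(σ/√n).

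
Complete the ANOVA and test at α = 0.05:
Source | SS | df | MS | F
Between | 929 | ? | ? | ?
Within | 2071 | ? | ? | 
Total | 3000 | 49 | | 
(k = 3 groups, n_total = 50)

df_between = 2, df_within = 47. MS_between = 464.5, MS_within = 44.06. F = 10.542, F_crit ≈ 3.195. Reject H₀.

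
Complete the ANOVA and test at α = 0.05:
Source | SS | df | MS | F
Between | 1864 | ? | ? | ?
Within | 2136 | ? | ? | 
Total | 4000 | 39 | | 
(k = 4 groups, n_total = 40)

df_between = 3, df_within = 36. MS_between = 621.33, MS_within = 59.33. F = 10.472, F_crit ≈ 2.866. Reject H₀.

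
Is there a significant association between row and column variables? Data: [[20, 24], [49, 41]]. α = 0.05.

χ² = 0.956. df = 1, critical = 3.841. Fail to reject H₀. No evidence of dependence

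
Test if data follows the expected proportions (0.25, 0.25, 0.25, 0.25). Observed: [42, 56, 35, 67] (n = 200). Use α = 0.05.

Expected: [50.0, 50.0, 50.0, 50.0]. χ² = 12.28. df = 3, critical = 7.815. Reject H₀.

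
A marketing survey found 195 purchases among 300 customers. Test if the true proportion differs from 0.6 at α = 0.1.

p̂ = 0.65, p₀ = 0.6. z = (p̂ - p₀)/√(p₀(1-p₀)/n) = 1.768. Critical: ±1.645. Reject H₀.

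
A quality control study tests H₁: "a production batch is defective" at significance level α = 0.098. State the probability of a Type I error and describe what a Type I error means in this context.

P(Type I error) = α = 0.098. A Type I error is rejecting H₀ when H₀ is actually true (false positive) — here, concluding that a production batch is defective when in fact this is not the case. Consequence: scrapping a good batch — wasted material and cost for no reason.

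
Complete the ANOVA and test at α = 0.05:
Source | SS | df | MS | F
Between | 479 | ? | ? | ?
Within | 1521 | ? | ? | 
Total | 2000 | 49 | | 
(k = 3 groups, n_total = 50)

df_between = 2, df_within = 47. MS_between = 239.5, MS_within = 32.36. F = 7.401, F_crit ≈ 3.195. Reject H₀.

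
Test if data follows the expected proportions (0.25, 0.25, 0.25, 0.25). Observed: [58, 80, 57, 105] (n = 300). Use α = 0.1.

Expected: [75.0, 75.0, 75.0, 75.0]. χ² = 20.507. df = 3, critical = 6.251. Reject H₀.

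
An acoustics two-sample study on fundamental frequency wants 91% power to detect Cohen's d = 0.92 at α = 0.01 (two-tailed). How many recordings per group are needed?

z_{α/2} = 2.576, z_β = Φ⁻¹(0.91) = 1.341. For large effect (d = 0.92): n per group = 2(z_{α/2} + z_β)²/d² = 2(2.576 + 1.341)²/0.92² = 36.3 → 37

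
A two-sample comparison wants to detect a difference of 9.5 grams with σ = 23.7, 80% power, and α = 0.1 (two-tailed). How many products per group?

n per group = 2(z_α/2 + z_β)²σ²/d² = 2×(1.645 + 0.84)²×23.7²/9.5² = 76.9 → n = 77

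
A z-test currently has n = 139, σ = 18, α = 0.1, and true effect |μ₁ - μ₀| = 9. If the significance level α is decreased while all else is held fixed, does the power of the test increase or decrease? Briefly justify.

Power decreases: a smaller α raises the critical value, so less of the H₁ sampling distribution falls in the rejection region.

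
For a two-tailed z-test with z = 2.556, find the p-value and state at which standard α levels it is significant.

p = 2·P(Z > |2.556|) = 2·(1 - Φ(2.556)) ≈ 0.0106. Significant at α = 0.1; Significant at α = 0.05.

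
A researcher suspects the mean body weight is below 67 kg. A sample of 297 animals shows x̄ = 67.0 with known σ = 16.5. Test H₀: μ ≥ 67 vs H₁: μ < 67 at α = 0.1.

z = 0.0. Critical value: -1.28. Fail to reject H₀.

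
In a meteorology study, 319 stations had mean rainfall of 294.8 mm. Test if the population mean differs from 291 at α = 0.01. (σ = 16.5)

z = (x̄ - μ₀)/(σ/√n) = (294.8 - 291)/(16.5/√319) = 4.113. Critical value: ±2.576. Since |4.113| > 2.576, Reject H₀.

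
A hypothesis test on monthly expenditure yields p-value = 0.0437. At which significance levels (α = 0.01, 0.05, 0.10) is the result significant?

p = 0.0437. Significant at: α = 0.05, 0.1.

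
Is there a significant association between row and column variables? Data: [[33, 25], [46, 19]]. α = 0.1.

χ² = 2.567. df = 1, critical = 2.706. Fail to reject H₀. No evidence of dependence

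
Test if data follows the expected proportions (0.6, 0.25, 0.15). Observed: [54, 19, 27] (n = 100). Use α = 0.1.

Expected: [60.0, 25.0, 15.0]. χ² = 11.64. df = 2, critical = 4.605. Reject H₀.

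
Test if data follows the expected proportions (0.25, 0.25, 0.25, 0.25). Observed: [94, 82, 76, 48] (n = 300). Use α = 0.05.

Expected: [75.0, 75.0, 75.0, 75.0]. χ² = 15.2. df = 3, critical = 7.815. Reject H₀.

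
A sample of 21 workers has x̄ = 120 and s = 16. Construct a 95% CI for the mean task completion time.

CI = x̄ ± t*(s/√n) = 120 ± 2.086(16/√21) = (112.72, 127.28)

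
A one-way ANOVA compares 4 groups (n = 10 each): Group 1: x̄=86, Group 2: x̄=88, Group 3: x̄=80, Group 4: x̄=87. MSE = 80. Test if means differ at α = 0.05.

Grand mean = 85.25. SS_between = 387.5, MS_between = 129.17. F = 1.615, F_crit ≈ 2.866. Fail to reject H₀.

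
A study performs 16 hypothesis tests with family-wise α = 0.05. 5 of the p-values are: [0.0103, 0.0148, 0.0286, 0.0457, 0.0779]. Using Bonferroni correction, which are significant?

Bonferroni α = 0.05/16 = 0.00313. None of the given p-values are significant.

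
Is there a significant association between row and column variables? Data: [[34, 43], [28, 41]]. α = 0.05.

χ² = 0.19. df = 1, critical = 3.841. Fail to reject H₀. No evidence of dependence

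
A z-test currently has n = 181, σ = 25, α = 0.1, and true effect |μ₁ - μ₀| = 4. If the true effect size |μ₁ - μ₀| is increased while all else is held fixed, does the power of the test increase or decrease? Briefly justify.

Power increases: a larger true effect increases the non-centrality λ = |μ₁ - μ₀|/(σ/√n).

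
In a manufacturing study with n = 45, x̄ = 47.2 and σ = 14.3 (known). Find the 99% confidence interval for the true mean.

CI = x̄ ± z*(σ/√n) = 47.2 ± 2.576(14.3/√45) = 47.2 ± 5.49 = (41.71, 52.69)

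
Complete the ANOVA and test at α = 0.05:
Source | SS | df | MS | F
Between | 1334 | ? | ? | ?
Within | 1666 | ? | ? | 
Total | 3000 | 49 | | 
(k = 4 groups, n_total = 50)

df_between = 3, df_within = 46. MS_between = 444.67, MS_within = 36.22. F = 12.278, F_crit ≈ 2.807. Reject H₀.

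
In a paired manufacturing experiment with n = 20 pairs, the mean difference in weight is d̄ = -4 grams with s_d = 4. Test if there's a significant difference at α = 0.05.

t = d̄/(s_d/√n) = -4/(4/√20) = -4.472. df = 19, critical t = ±2.093. Reject H₀.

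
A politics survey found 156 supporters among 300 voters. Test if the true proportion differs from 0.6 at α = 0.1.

p̂ = 0.52, p₀ = 0.6. z = (p̂ - p₀)/√(p₀(1-p₀)/n) = -2.828. Critical: ±1.645. Reject H₀.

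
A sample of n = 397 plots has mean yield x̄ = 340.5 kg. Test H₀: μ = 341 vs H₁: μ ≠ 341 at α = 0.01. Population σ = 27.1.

z = (x̄ - μ₀)/(σ/√n) = (340.5 - 341)/(27.1/√397) = -0.368. Critical value: ±2.576. Since |-0.368| ≤ 2.576, Fail to reject H₀.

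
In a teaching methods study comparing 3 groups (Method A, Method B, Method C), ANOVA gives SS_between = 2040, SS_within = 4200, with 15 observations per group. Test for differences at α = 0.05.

df_between = 2, df_within = 42. F = MS_between/MS_within = 1020.0/100.0 = 10.2. F_crit ≈ 3.22. Reject H₀. At least one mean differs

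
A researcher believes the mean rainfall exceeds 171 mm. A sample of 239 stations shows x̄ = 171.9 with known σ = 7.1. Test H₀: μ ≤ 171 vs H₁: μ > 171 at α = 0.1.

z = 1.96. Critical value: 1.28. Reject H₀.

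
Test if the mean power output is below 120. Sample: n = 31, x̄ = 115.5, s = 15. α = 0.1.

t = (115.5 - 120)/(15/√31) = -1.67, df = 30. Critical t = -1.31. Reject H₀.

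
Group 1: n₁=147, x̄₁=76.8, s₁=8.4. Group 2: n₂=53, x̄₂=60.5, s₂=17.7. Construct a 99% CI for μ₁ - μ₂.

Difference = 16.3. SE = √(8.4²/147 + 17.7²/53) = 2.528. CI = (9.79, 22.81)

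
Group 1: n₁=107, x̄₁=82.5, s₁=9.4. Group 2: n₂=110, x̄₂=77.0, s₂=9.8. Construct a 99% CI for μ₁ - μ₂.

Difference = 5.5. SE = √(9.4²/107 + 9.8²/110) = 1.303. CI = (2.14, 8.86)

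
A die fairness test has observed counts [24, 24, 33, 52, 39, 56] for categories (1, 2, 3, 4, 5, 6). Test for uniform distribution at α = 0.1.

Expected = 38 each. χ² = Σ(O-E)²/E = 24.684. df = 5, critical value = 9.236. Reject H₀.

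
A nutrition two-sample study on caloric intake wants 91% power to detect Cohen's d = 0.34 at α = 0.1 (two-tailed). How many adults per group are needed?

z_{α/2} = 1.645, z_β = Φ⁻¹(0.91) = 1.341. For small effect (d = 0.34): n per group = 2(z_{α/2} + z_β)²/d² = 2(1.645 + 1.341)²/0.34² = 154.3 → 155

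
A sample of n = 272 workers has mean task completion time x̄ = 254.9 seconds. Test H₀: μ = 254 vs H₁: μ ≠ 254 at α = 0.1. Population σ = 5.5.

z = (x̄ - μ₀)/(σ/√n) = (254.9 - 254)/(5.5/√272) = 2.699. Critical value: ±1.645. Since |2.699| > 1.645, Reject H₀.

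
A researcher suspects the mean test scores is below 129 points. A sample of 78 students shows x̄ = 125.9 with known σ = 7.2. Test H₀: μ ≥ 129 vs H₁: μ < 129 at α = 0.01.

z = -3.803. Critical value: -2.33. Reject H₀.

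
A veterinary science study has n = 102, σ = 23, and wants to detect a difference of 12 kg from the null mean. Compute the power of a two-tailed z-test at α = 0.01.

SE = σ/√n = 23/√102 = 2.277. Non-centrality λ = d/SE = 12/2.277 = 5.269. Power ≈ Φ(λ - z_{α/2}) = Φ(5.269 - 2.576) = Φ(2.693) = 0.996.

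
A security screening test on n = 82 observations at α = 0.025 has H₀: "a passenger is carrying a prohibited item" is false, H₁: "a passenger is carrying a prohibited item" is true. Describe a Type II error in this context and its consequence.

Type II error: failing to reject H₀ when it is false — concluding that a passenger is carrying a prohibited item is not supported when in fact it is. Consequence: letting a prohibited item through — security breach.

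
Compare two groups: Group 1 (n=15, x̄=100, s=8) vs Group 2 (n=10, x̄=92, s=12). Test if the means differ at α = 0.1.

Pooled sp = 9.76. t = 2.007, df = 23. Critical t = ±1.714. Reject H₀.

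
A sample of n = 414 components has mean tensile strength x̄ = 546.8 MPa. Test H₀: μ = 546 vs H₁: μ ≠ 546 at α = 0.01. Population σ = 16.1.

z = (x̄ - μ₀)/(σ/√n) = (546.8 - 546)/(16.1/√414) = 1.011. Critical value: ±2.576. Since |1.011| ≤ 2.576, Fail to reject H₀.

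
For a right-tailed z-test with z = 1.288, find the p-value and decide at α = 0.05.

p = P(Z > 1.288) = 1 - Φ(1.288) ≈ 0.0989. Since p ≥ 0.05, fail to reject H₀ (not significant) at α = 0.05.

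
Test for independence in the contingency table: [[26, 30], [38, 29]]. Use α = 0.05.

χ² = 1.294. df = 1, critical = 3.841. Fail to reject H₀. No evidence of dependence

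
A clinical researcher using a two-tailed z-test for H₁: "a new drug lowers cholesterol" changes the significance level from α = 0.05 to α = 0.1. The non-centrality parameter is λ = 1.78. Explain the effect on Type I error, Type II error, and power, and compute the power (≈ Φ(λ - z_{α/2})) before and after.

Increasing α from 0.05 to 0.1:
• Type I error rate increases (α is the Type I rate by definition).
• Critical value moves from z_{α/2} = 1.96 to 1.645, so power = Φ(λ - z_{α/2}) goes from Φ(1.78 - 1.96) = 0.429 to Φ(1.78 - 1.645) = 0.554.
• Type II error rate β = 1 - power therefore decreases (0.571 → 0.446).
Appropriate when false negatives are costly — here, shelving an effective drug — patients miss out on a treatment that would have helped.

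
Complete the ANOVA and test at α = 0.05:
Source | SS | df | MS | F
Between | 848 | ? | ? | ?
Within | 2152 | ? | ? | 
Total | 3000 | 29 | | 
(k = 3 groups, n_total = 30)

df_between = 2, df_within = 27. MS_between = 424.0, MS_within = 79.7. F = 5.32, F_crit ≈ 3.354. Reject H₀.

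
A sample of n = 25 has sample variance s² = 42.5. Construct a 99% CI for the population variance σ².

df = 24. χ²_{0.005} = 45.559, χ²_{0.995} = 9.886. CI for σ² = ((n-1)s²/χ²_{α/2}, (n-1)s²/χ²_{1-α/2}) = (24·42.5/45.559, 24·42.5/9.886) = (22.39, 103.18)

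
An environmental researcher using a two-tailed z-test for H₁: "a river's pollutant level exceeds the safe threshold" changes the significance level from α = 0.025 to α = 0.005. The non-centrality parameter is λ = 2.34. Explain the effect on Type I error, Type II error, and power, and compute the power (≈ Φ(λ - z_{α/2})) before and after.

Decreasing α from 0.025 to 0.005:
• Type I error rate decreases (α is the Type I rate by definition).
• Critical value moves from z_{α/2} = 2.241 to 2.807, so power = Φ(λ - z_{α/2}) goes from Φ(2.34 - 2.241) = 0.539 to Φ(2.34 - 2.807) = 0.32.
• Type II error rate β = 1 - power therefore increases (0.461 → 0.68).
Appropriate when false positives are costly — here, shutting down a compliant factory unnecessarily.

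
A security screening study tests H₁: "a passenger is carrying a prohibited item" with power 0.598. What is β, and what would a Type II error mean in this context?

β = 1 - power = 1 - 0.598 = 0.402. A Type II error is failing to reject H₀ when H₀ is false (false negative) — here, failing to conclude that a passenger is carrying a prohibited item when in fact it is true. Consequence: letting a prohibited item through — security breach.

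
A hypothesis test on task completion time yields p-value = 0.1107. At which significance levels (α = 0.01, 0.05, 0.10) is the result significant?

p = 0.1107. Not significant at any of the given levels.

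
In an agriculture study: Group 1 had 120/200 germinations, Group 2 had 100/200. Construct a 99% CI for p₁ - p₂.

p̂₁ = 0.6, p̂₂ = 0.5. Difference = 0.1. CI = (-0.028, 0.228)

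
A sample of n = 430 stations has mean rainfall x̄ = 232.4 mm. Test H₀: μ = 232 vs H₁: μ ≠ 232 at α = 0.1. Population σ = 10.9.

z = (x̄ - μ₀)/(σ/√n) = (232.4 - 232)/(10.9/√430) = 0.761. Critical value: ±1.645. Since |0.761| ≤ 1.645, Fail to reject H₀.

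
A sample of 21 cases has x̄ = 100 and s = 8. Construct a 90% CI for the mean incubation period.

CI = x̄ ± t*(s/√n) = 100 ± 1.725(8/√21) = (96.99, 103.01)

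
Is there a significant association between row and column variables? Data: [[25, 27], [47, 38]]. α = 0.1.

χ² = 0.674. df = 1, critical = 2.706. Fail to reject H₀. No evidence of dependence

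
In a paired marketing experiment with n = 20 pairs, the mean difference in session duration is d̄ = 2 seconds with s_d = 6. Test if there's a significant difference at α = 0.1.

t = d̄/(s_d/√n) = 2/(6/√20) = 1.491. df = 19, critical t = ±1.729. Fail to reject H₀.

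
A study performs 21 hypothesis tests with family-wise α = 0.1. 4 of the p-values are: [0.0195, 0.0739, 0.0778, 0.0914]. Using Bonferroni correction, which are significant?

Bonferroni α = 0.1/21 = 0.00476. None of the given p-values are significant.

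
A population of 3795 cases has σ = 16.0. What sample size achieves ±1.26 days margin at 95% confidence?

Without FPC: n₀ = (1.96×16.0/1.26)² = 619.457. With FPC: n = n₀N/(n₀+N-1) = 532.7 → n = 533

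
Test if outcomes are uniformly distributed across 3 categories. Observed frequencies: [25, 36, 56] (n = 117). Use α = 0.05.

Expected = 39 each. χ² = Σ(O-E)²/E = 12.667. df = 2, critical value = 5.991. Reject H₀.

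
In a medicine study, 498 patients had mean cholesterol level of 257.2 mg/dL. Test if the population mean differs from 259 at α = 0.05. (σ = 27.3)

z = (x̄ - μ₀)/(σ/√n) = (257.2 - 259)/(27.3/√498) = -1.471. Critical value: ±1.96. Since |-1.471| ≤ 1.96, Fail to reject H₀.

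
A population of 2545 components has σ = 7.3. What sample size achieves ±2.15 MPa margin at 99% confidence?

Without FPC: n₀ = (2.576×7.3/2.15)² = 76.5. With FPC: n = n₀N/(n₀+N-1) = 74.3 → n = 75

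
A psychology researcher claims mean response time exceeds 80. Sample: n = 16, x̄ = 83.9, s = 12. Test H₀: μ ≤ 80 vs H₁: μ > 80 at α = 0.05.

t = (83.9 - 80)/(12/√16) = 1.3, df = 15. Critical t = 1.753. Fail to reject H₀.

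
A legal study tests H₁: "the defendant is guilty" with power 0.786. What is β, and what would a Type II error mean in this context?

β = 1 - power = 1 - 0.786 = 0.214. A Type II error is failing to reject H₀ when H₀ is false (false negative) — here, failing to conclude that the defendant is guilty when in fact it is true. Consequence: acquitting a guilty person.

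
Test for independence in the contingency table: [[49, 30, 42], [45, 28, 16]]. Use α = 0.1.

χ² = 7.185. df = 2, critical = 4.605. Reject H₀. Variables are dependent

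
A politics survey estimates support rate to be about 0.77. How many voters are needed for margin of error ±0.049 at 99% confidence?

n = z²p(1-p)/E² = 2.576²×0.77×0.23/0.049² = 489.5 → n = 490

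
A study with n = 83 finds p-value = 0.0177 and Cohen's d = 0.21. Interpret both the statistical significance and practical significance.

Statistically significant (p = 0.0177 < 0.05). Cohen's d = 0.21 indicates a small effect size. Both statistical and practical significance should be considered.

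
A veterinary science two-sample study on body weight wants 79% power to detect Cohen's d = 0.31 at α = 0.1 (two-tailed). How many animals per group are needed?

z_{α/2} = 1.645, z_β = Φ⁻¹(0.79) = 0.806. For small effect (d = 0.31): n per group = 2(z_{α/2} + z_β)²/d² = 2(1.645 + 0.806)²/0.31² = 125.02 → 126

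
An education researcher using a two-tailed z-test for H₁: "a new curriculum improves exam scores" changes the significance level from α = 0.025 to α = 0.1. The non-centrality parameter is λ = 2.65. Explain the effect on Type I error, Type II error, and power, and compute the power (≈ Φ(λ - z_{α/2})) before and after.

Increasing α from 0.025 to 0.1:
• Type I error rate increases (α is the Type I rate by definition).
• Critical value moves from z_{α/2} = 2.241 to 1.645, so power = Φ(λ - z_{α/2}) goes from Φ(2.65 - 2.241) = 0.659 to Φ(2.65 - 1.645) = 0.843.
• Type II error rate β = 1 - power therefore decreases (0.341 → 0.157).
Appropriate when false negatives are costly — here, keeping the old curriculum when the new one would have helped students.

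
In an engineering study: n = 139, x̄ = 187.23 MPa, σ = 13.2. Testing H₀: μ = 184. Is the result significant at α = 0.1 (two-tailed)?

z = (187.23 - 184)/(13.2/√139) = 2.885. Since |z| > 1.645, significant at α = 0.1.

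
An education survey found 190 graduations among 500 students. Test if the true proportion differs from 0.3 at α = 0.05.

p̂ = 0.38, p₀ = 0.3. z = (p̂ - p₀)/√(p₀(1-p₀)/n) = 3.904. Critical: ±1.96. Reject H₀.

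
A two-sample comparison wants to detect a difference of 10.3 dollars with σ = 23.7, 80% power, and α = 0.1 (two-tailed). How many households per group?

n per group = 2(z_α/2 + z_β)²σ²/d² = 2×(1.645 + 0.84)²×23.7²/10.3² = 65.4 → n = 66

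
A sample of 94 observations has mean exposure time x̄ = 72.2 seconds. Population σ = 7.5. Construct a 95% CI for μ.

CI = x̄ ± z*(σ/√n) = 72.2 ± 1.96(7.5/√94) = 72.2 ± 1.52 = (70.68, 73.72)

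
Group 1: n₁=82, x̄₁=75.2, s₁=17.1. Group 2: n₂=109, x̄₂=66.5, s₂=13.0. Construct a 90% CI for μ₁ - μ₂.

Difference = 8.7. SE = √(17.1²/82 + 13.0²/109) = 2.262. CI = (4.98, 12.42)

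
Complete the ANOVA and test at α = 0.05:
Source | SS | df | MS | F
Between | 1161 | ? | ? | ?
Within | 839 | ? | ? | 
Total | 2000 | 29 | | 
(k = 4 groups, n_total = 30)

df_between = 3, df_within = 26. MS_between = 387.0, MS_within = 32.27. F = 11.993, F_crit ≈ 2.975. Reject H₀.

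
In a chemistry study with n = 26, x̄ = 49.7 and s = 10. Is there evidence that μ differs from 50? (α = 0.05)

t = (x̄ - μ₀)/(s/√n) = (49.7 - 50)/(10/√26) = -0.153. df = 25, critical t = ±2.06. Fail to reject H₀.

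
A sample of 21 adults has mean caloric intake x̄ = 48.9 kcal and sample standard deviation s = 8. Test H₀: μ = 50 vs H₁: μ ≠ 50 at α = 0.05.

t = (x̄ - μ₀)/(s/√n) = (48.9 - 50)/(8/√21) = -0.63. df = 20, critical t = ±2.086. Fail to reject H₀.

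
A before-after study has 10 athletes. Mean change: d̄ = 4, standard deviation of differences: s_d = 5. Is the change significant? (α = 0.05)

t = d̄/(s_d/√n) = 4/(5/√10) = 2.53. df = 9, critical t = ±2.262. Reject H₀.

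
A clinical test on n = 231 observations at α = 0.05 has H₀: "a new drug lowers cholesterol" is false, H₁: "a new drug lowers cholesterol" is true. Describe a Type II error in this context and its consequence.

Type II error: failing to reject H₀ when it is false — concluding that a new drug lowers cholesterol is not supported when in fact it is. Consequence: shelving an effective drug — patients miss out on a treatment that would have helped.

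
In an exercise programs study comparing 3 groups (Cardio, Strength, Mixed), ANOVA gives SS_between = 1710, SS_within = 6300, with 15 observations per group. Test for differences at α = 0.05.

df_between = 2, df_within = 42. F = MS_between/MS_within = 855.0/150.0 = 5.7. F_crit ≈ 3.22. Reject H₀. At least one mean differs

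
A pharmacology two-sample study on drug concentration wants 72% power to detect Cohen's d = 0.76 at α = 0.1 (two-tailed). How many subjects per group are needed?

z_{α/2} = 1.645, z_β = Φ⁻¹(0.72) = 0.583. For medium effect (d = 0.76): n per group = 2(z_{α/2} + z_β)²/d² = 2(1.645 + 0.583)²/0.76² = 17.2 → 18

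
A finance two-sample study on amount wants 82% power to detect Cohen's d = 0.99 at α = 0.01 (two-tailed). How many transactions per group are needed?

z_{α/2} = 2.576, z_β = Φ⁻¹(0.82) = 0.915. For large effect (d = 0.99): n per group = 2(z_{α/2} + z_β)²/d² = 2(2.576 + 0.915)²/0.99² = 24.9 → 25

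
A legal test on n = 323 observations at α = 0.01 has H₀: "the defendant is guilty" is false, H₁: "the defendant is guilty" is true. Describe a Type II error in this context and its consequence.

Type II error: failing to reject H₀ when it is false — concluding that the defendant is guilty is not supported when in fact it is. Consequence: acquitting a guilty person.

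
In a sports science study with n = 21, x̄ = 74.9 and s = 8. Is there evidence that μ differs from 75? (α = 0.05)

t = (x̄ - μ₀)/(s/√n) = (74.9 - 75)/(8/√21) = -0.057. df = 20, critical t = ±2.086. Fail to reject H₀.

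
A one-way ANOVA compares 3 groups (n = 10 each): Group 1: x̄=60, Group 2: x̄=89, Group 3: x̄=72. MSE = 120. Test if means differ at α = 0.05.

Grand mean = 73.67. SS_between = 4246.67, MS_between = 2123.33. F = 17.694, F_crit ≈ 3.354. Reject H₀.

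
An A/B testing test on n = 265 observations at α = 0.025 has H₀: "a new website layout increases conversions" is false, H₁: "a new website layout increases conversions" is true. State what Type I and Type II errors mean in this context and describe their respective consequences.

Type I (false positive): concluding that a new website layout increases conversions when it is not — rolling out a layout that doesn't actually help — wasted engineering effort. Type II (false negative): failing to conclude that a new website layout increases conversions when it is — discarding a layout that would have improved conversions — lost revenue. Which is costlier depends on domain priorities and is a judgement call rather than a statistical fact.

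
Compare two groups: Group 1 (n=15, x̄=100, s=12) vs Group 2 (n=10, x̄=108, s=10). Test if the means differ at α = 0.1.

Pooled sp = 11.26. t = -1.74, df = 23. Critical t = ±1.714. Reject H₀.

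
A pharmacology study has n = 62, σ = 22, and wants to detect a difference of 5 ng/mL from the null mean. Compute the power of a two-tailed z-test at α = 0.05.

SE = σ/√n = 22/√62 = 2.794. Non-centrality λ = d/SE = 5/2.794 = 1.79. Power ≈ Φ(λ - z_{α/2}) = Φ(1.79 - 1.96) = Φ(-0.17) = 0.432.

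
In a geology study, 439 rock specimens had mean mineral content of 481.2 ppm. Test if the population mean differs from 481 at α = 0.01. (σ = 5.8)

z = (x̄ - μ₀)/(σ/√n) = (481.2 - 481)/(5.8/√439) = 0.722. Critical value: ±2.576. Since |0.722| ≤ 2.576, Fail to reject H₀.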